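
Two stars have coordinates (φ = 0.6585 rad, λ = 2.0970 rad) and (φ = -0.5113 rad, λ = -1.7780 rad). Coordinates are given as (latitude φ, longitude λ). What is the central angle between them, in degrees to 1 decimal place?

With latitudes φ₁ = 37.729°, φ₂ = -29.295° and longitude difference Δλ = 137.979°:
cos c = sin φ₁ sin φ₂ + cos φ₁ cos φ₂ cos Δλ = (0.6119)(-0.4893) + (0.7909)(0.8721)(-0.7429) = -0.81185,
so c = arccos(-0.81185) = 2.51810 rad.
So the angular separation is 144.3°.

144.3°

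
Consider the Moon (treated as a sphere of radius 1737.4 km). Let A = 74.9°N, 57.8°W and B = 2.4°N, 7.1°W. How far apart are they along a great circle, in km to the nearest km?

2370 km

With latitudes φ₁ = 74.900°, φ₂ = 2.400° and longitude difference Δλ = 50.700°:
cos c = sin φ₁ sin φ₂ + cos φ₁ cos φ₂ cos Δλ = (0.9655)(0.0419) + (0.2605)(0.9991)(0.6334) = 0.20528,
so c = arccos(0.20528) = 1.36404 rad.
Distance = R·c = 1737.4 × 1.3640 ≈ 2370 km.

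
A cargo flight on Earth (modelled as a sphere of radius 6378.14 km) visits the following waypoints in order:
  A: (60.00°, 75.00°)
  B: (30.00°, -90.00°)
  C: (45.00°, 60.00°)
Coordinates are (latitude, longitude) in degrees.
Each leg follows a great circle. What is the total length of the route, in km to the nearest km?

Leg A→B: central angle 1.5560 rad, distance 9924.6 km.
Leg B→C: central angle 1.7485 rad, distance 11152.2 km.
Total: 9924.6 + 11152.2 ≈ 21077 km.

21077 km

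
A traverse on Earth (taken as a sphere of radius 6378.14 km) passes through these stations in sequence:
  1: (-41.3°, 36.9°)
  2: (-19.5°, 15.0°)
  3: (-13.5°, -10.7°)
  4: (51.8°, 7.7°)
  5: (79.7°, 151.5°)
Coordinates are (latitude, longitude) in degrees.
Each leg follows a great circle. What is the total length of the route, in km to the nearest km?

18710 km

Leg 1→2: central angle 0.5004 rad, distance 3191.7 km.
Leg 2→3: central angle 0.4421 rad, distance 2819.9 km.
Leg 3→4: central angle 1.1733 rad, distance 7483.4 km.
Leg 4→5: central angle 0.8176 rad, distance 5214.8 km.
Total: 3191.7 + 2819.9 + 7483.4 + 5214.8 ≈ 18710 km.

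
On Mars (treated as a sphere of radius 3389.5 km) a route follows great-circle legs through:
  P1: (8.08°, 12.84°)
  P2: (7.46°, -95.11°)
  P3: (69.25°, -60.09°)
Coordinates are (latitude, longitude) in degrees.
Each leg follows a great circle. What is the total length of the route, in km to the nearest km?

10197 km

Leg P1→P2: central angle 1.8591 rad, distance 6301.3 km.
Leg P2→P3: central angle 1.1493 rad, distance 3895.6 km.
Total: 6301.3 + 3895.6 ≈ 10197 km.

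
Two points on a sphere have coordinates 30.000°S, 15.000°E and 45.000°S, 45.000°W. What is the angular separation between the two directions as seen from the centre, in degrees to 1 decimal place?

In radians: φ₁ = -0.5236, φ₂ = -0.7854, Δλ = -60.000° = -1.0472 rad.
Haversine: a = sin²(Δφ/2) + cos φ₁ cos φ₂ sin²(Δλ/2) = 0.0170 + (0.8660)(0.7071)(0.2500) = 0.17013.
Central angle c = 2·arcsin(√a) = 0.85032 rad.
So the angular separation is 48.7°.

48.7°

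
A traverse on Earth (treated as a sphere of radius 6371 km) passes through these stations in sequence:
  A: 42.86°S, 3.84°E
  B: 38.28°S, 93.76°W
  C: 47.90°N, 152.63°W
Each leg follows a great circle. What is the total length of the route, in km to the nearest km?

18971 km

Leg A→B: central angle 1.2182 rad, distance 7761.5 km.
Leg B→C: central angle 1.7595 rad, distance 11209.7 km.
Total: 7761.5 + 11209.7 ≈ 18971 km.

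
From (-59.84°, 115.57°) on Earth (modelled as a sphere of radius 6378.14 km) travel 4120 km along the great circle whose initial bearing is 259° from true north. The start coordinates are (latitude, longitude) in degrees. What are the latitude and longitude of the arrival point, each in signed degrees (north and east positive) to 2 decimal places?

-48.43°, 52.63°

Angular distance δ = d/R = 4120/6378.14 = 0.64596 rad; initial bearing θ = 4.5204 rad.
sin φ₂ = sin φ₁ cos δ + cos φ₁ sin δ cos θ = (-0.8646)(0.7985) + (0.5024)(0.6020)(-0.1908) = -0.7481, so φ₂ = -48.43°.
Δλ = atan2(sin θ sin δ cos φ₁, cos δ − sin φ₁ sin φ₂) = atan2(-0.2969, 0.1517) = -62.938°.
λ₂ = 115.570° − 62.938° = 52.63°.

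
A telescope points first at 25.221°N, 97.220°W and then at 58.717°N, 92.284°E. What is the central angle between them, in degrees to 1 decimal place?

95.7°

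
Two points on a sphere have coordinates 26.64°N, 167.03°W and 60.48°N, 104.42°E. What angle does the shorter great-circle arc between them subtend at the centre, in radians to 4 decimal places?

In radians: φ₁ = 0.4650, φ₂ = 1.0556, Δλ = -88.550° = -1.5455 rad.
Haversine: a = sin²(Δφ/2) + cos φ₁ cos φ₂ sin²(Δλ/2) = 0.0847 + (0.8938)(0.4927)(0.4873) = 0.29934.
Central angle c = 2·arcsin(√a) = 1.15784 rad.
So the angular separation is 1.1578 rad.

1.1578 rad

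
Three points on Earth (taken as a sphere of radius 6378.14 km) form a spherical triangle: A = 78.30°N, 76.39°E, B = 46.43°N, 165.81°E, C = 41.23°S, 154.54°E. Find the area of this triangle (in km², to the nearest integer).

21118686 km²

Side lengths (central angles): a = 1.5400, b = 2.2320, c = 0.7800 rad; semiperimeter s = 2.2760.
By l'Huilier's theorem, tan(E/4) = √[tan(s/2) tan((s−a)/2) tan((s−b)/2) tan((s−c)/2)], giving spherical excess E = 0.5191 rad.
Area = E·R² = 0.5191 × (6378.14)² ≈ 21118686 km².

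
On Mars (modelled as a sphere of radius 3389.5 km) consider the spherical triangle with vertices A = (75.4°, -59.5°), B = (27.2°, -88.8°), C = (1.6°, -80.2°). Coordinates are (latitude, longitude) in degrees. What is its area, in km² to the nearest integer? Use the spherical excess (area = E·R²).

Side lengths (central angles): a = 0.4694, b = 1.3050, c = 0.8791 rad; semiperimeter s = 1.3267.
By l'Huilier's theorem, tan(E/4) = √[tan(s/2) tan((s−a)/2) tan((s−b)/2) tan((s−c)/2)], giving spherical excess E = 0.1190 rad.
Area = E·R² = 0.1190 × (3389.5)² ≈ 1366809 km².

1366809 km²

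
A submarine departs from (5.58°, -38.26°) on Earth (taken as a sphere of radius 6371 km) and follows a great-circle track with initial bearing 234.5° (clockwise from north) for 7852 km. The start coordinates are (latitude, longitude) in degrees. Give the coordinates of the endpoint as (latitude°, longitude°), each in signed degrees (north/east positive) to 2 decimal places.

-30.86°, -101.72°

Angular distance δ = d/R = 7852/6371 = 1.23246 rad; initial bearing θ = 4.0928 rad.
sin φ₂ = sin φ₁ cos δ + cos φ₁ sin δ cos θ = (0.0972)(0.3319) + (0.9953)(0.9433)(-0.5807) = -0.5129, so φ₂ = -30.86°.
Δλ = atan2(sin θ sin δ cos φ₁, cos δ − sin φ₁ sin φ₂) = atan2(-0.7643, 0.3818) = -63.457°.
λ₂ = -38.260° − 63.457° = -101.72°.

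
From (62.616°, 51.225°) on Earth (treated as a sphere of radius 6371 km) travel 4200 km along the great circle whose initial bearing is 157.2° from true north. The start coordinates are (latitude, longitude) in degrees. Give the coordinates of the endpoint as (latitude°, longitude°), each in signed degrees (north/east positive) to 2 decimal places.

Angular distance δ = d/R = 4200/6371 = 0.65924 rad; initial bearing θ = 2.7437 rad.
sin φ₂ = sin φ₁ cos δ + cos φ₁ sin δ cos θ = (0.8879)(0.7905) + (0.4600)(0.6125)(-0.9219) = 0.4422, so φ₂ = 26.24°.
Δλ = atan2(sin θ sin δ cos φ₁, cos δ − sin φ₁ sin φ₂) = atan2(0.1092, 0.3978) = 15.345°.
λ₂ = 51.225° + 15.345° = 66.57°.

26.24°, 66.57°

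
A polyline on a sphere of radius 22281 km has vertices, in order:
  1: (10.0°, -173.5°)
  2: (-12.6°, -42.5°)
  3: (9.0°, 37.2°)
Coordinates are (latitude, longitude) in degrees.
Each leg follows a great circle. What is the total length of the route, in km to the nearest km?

Leg 1→2: central angle 2.3029 rad, distance 51310.2 km.
Leg 2→3: central angle 1.4321 rad, distance 31909.3 km.
Total: 51310.2 + 31909.3 ≈ 83219 km.

83219 km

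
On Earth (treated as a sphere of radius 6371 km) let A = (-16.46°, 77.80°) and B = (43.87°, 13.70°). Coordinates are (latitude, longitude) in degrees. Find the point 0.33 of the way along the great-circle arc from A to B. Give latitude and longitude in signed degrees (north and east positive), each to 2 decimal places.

Central angle δ = 1.4650 rad. Interpolating on the sphere with fraction f = 0.33:
P = [sin((1−f)δ)·A + sin(fδ)·B] / sin δ = 0.8360·A + 0.4674·B in Cartesian coordinates,
giving P = (0.4968, 0.8635, 0.0871), i.e. latitude 4.99°, longitude 60.08°.

4.99°, 60.08°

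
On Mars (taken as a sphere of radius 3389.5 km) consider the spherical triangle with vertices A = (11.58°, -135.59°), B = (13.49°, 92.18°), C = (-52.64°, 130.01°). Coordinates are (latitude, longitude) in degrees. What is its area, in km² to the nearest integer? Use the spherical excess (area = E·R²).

Side lengths (central angles): a = 1.2863, b = 1.7774, c = 2.2061 rad; semiperimeter s = 2.6349.
By l'Huilier's theorem, tan(E/4) = √[tan(s/2) tan((s−a)/2) tan((s−b)/2) tan((s−c)/2)], giving spherical excess E = 2.0247 rad.
Area = E·R² = 2.0247 × (3389.5)² ≈ 23261473 km².

23261473 km²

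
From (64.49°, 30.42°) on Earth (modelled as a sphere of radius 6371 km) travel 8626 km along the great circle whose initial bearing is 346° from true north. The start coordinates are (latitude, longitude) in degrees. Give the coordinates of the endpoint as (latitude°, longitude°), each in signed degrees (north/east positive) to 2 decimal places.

Angular distance δ = d/R = 8626/6371 = 1.35395 rad; initial bearing θ = 6.0388 rad.
sin φ₂ = sin φ₁ cos δ + cos φ₁ sin δ cos θ = (0.9025)(0.2152) + (0.4307)(0.9766)(0.9703) = 0.6023, so φ₂ = 37.03°.
Δλ = atan2(sin θ sin δ cos φ₁, cos δ − sin φ₁ sin φ₂) = atan2(-0.1017, -0.3284) = -162.785°.
λ₂ = 30.420° − 162.785° = -132.37°.

37.03°, -132.37°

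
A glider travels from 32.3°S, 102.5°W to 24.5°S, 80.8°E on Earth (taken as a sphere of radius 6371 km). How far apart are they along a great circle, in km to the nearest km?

13690 km

In radians: φ₁ = -0.5637, φ₂ = -0.4276, Δλ = -176.700° = -3.0840 rad.
Haversine: a = sin²(Δφ/2) + cos φ₁ cos φ₂ sin²(Δλ/2) = 0.0046 + (0.8453)(0.9100)(0.9992) = 0.77314.
Central angle c = 2·arcsin(√a) = 2.14872 rad.
Distance = R·c = 6371 × 2.1487 ≈ 13690 km.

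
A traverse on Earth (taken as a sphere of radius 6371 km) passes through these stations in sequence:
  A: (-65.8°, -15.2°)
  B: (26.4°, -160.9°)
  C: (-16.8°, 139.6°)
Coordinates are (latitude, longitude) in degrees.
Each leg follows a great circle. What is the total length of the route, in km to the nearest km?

Leg A→B: central angle 2.3587 rad, distance 15027.3 km.
Leg B→C: central angle 1.2591 rad, distance 8021.6 km.
Total: 15027.3 + 8021.6 ≈ 23049 km.

23049 km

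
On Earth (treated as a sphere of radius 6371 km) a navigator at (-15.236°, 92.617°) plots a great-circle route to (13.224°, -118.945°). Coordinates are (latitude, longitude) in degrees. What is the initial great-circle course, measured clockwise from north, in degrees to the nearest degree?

90°

With φ₁ = -0.2659, φ₂ = 0.2308, Δλ = 2.5907 rad, the forward-azimuth formula gives
θ = atan2( sin Δλ cos φ₂ , cos φ₁ sin φ₂ − sin φ₁ cos φ₂ cos Δλ ) = atan2(0.5095, 0.0027) = 89.69°.
So the initial bearing is 90°.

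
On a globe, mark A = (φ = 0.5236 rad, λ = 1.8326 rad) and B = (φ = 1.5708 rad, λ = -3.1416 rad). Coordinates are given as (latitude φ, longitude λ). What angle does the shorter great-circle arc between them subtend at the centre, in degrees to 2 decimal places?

In radians: φ₁ = 0.5236, φ₂ = 1.5708, Δλ = 74.999° = 1.3090 rad.
cos c = sin φ₁ sin φ₂ + cos φ₁ cos φ₂ cos Δλ = (0.5000)(1.0000) + (0.8660)(-0.0000)(0.2588) = 0.50000,
so c = arccos(0.50000) = 1.04720 rad.
So the angular separation is 60.00°.

60.00°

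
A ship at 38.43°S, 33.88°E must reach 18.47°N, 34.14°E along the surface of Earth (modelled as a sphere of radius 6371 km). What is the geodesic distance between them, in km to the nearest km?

6327 km

In radians: φ₁ = -0.6707, φ₂ = 0.3224, Δλ = 0.260° = 0.0045 rad.
cos c = sin φ₁ sin φ₂ + cos φ₁ cos φ₂ cos Δλ = (-0.6216)(0.3168) + (0.7834)(0.9485)(1.0000) = 0.54609,
so c = arccos(0.54609) = 0.99310 rad.
Distance = R·c = 6371 × 0.9931 ≈ 6327 km.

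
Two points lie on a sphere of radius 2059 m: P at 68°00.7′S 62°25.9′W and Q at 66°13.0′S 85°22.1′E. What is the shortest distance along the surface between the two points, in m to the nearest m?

With latitudes φ₁ = -68.012°, φ₂ = -66.217° and longitude difference Δλ = 147.800°:
cos c = sin φ₁ sin φ₂ + cos φ₁ cos φ₂ cos Δλ = (-0.9273)(-0.9151) + (0.3744)(0.4033)(-0.8462) = 0.72074,
so c = arccos(0.72074) = 0.76592 rad.
Distance = R·c = 2059 × 0.7659 ≈ 1577 m.

1577 m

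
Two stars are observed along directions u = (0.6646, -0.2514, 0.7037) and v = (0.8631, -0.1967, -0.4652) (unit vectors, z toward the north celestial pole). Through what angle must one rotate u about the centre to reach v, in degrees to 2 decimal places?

72.80°

u·v = 0.2957; |u| = 1.0000, |v| = 1.0000.
cos θ = (u·v)/(|u||v|) = 0.2957, so θ = 72.80°.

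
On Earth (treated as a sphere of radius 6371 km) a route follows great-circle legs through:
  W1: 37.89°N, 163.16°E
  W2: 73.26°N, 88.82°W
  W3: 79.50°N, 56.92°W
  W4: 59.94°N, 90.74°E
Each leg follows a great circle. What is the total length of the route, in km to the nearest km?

11971 km

Leg W1→W2: central angle 1.0265 rad, distance 6539.9 km.
Leg W2→W3: central angle 0.1666 rad, distance 1061.7 km.
Leg W3→W4: central angle 0.6858 rad, distance 4369.5 km.
Total: 6539.9 + 1061.7 + 4369.5 ≈ 11971 km.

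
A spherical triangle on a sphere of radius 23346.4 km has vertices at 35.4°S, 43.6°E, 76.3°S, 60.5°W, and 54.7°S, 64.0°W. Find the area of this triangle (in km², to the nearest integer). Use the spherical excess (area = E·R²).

Side lengths (central angles): a = 0.3777, b = 1.2341, c = 1.0289 rad; semiperimeter s = 1.3203.
By l'Huilier's theorem, tan(E/4) = √[tan(s/2) tan((s−a)/2) tan((s−b)/2) tan((s−c)/2)], giving spherical excess E = 0.2000 rad.
Area = E·R² = 0.2000 × (23346.4)² ≈ 109034796 km².

109034796 km²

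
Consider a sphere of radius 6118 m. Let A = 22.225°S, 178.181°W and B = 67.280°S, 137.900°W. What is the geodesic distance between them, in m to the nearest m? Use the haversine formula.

5506 m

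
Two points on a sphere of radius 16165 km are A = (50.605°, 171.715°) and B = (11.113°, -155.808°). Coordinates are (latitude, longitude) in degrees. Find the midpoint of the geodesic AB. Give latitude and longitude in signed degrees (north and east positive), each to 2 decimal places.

The central angle between A and B is δ = 0.8308 rad.
With f = 0.5, the slerp weights are sin((1−f)δ)/sin δ = 0.5465 and sin(fδ)/sin δ = 0.5465.
Weighted sum of the unit vectors: (0.5465)·(-0.6280,0.0915,0.7728) + (0.5465)·(-0.8951,-0.4021,0.1927) = (-0.8323, -0.1698, 0.5276).
Converting back: φ = atan2(z, √(x²+y²)) = 31.85°, λ = atan2(y, x) = -168.47°.

31.85°, -168.47°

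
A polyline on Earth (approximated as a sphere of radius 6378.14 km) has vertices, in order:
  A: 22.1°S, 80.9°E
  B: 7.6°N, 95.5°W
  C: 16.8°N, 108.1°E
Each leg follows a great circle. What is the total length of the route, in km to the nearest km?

34657 km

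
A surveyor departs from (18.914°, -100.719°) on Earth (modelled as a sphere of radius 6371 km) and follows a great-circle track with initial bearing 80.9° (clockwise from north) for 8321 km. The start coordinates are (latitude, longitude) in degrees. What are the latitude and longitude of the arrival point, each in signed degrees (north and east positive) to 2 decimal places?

13.25°, -22.46°

Angular distance δ = d/R = 8321/6371 = 1.30607 rad; initial bearing θ = 1.4120 rad.
sin φ₂ = sin φ₁ cos δ + cos φ₁ sin δ cos θ = (0.3241)(0.2616) + (0.9460)(0.9652)(0.1582) = 0.2292, so φ₂ = 13.25°.
Δλ = atan2(sin θ sin δ cos φ₁, cos δ − sin φ₁ sin φ₂) = atan2(0.9016, 0.1873) = 78.261°.
λ₂ = -100.719° + 78.261° = -22.46°.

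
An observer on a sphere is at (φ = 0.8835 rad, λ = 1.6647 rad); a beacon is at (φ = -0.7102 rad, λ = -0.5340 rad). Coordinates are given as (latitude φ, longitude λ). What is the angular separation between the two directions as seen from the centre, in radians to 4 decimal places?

With latitudes φ₁ = 50.621°, φ₂ = -40.691° and longitude difference Δλ = -125.976°:
cos c = sin φ₁ sin φ₂ + cos φ₁ cos φ₂ cos Δλ = (0.7730)(-0.6520) + (0.6344)(0.7582)(-0.5874) = -0.78656,
so c = arccos(-0.78656) = 2.47601 rad.
So the angular separation is 2.4760 rad.

2.4760 rad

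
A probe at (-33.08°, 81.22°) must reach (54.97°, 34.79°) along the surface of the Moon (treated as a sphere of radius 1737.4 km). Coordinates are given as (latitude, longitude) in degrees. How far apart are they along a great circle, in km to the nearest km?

2930 km

In radians: φ₁ = -0.5774, φ₂ = 0.9594, Δλ = -46.430° = -0.8104 rad.
Haversine: a = sin²(Δφ/2) + cos φ₁ cos φ₂ sin²(Δλ/2) = 0.4830 + (0.8379)(0.5740)(0.1554) = 0.55772.
Central angle c = 2·arcsin(√a) = 1.68649 rad.
Distance = R·c = 1737.4 × 1.6865 ≈ 2930 km.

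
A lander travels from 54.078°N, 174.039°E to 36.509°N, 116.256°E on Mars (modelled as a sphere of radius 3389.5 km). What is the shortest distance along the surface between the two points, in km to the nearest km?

2535 km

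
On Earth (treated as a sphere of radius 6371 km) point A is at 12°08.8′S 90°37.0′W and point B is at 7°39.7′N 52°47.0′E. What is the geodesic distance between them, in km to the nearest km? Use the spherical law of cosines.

15978 km

Let φ₁ = -0.2120 rad, φ₂ = 0.1337 rad, and Δλ = 2.5028 rad.
cos c = sin φ₁ sin φ₂ + cos φ₁ cos φ₂ cos Δλ = (-0.2104)(0.1333) + (0.9776)(0.9911)(-0.8028) = -0.80589,
so c = arccos(-0.80589) = 2.50797 rad.
Distance = R·c = 6371 × 2.5080 ≈ 15978 km.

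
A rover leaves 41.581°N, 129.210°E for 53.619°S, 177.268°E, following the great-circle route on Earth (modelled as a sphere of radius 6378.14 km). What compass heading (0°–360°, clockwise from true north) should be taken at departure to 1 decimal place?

With φ₁ = 0.7257, φ₂ = -0.9358, Δλ = 0.8388 rad, the forward-azimuth formula gives
θ = atan2( sin Δλ cos φ₂ , cos φ₁ sin φ₂ − sin φ₁ cos φ₂ cos Δλ ) = atan2(0.4412, -0.8653) = 152.98°.
So the initial bearing is 153.0°.

153.0°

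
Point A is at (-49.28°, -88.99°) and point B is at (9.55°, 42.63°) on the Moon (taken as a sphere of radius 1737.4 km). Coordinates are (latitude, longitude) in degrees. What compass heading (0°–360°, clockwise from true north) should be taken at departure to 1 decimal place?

With φ₁ = -0.8601, φ₂ = 0.1667, Δλ = 2.2972 rad, the forward-azimuth formula gives
θ = atan2( sin Δλ cos φ₂ , cos φ₁ sin φ₂ − sin φ₁ cos φ₂ cos Δλ ) = atan2(0.7372, -0.3882) = 117.77°.
So the initial bearing is 117.8°.

117.8°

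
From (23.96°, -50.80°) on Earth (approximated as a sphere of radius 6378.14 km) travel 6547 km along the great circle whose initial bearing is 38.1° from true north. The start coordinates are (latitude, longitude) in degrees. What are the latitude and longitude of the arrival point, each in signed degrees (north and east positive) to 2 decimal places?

55.64°, 18.47°

Angular distance δ = d/R = 6547/6378.14 = 1.02647 rad; initial bearing θ = 0.6650 rad.
sin φ₂ = sin φ₁ cos δ + cos φ₁ sin δ cos θ = (0.4061)(0.5178) + (0.9138)(0.8555)(0.7869) = 0.8255, so φ₂ = 55.64°.
Δλ = atan2(sin θ sin δ cos φ₁, cos δ − sin φ₁ sin φ₂) = atan2(0.4824, 0.1826) = 69.265°.
λ₂ = -50.800° + 69.265° = 18.47°.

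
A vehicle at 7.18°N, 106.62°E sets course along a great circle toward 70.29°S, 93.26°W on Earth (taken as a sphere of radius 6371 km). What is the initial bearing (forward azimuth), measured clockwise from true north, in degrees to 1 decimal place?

172.7°

Δλ = 160.120° = 2.7946 rad.
y = sin Δλ · cos φ₂ = (0.3401)(0.3373) = 0.1147
x = cos φ₁ sin φ₂ − sin φ₁ cos φ₂ cos Δλ = (0.9922)(-0.9414) − (0.1250)(0.3373)(-0.9404) = -0.8944
θ = atan2(y, x) = 172.69°, so the bearing is 172.7°.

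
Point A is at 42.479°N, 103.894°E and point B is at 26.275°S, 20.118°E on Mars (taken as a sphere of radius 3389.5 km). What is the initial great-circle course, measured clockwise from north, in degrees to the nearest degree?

With φ₁ = 0.7414, φ₂ = -0.4586, Δλ = -1.4622 rad, the forward-azimuth formula gives
θ = atan2( sin Δλ cos φ₂ , cos φ₁ sin φ₂ − sin φ₁ cos φ₂ cos Δλ ) = atan2(-0.8914, -0.3921) = -113.75°.
Adding 360° brings this into [0°, 360°): 246°.

246°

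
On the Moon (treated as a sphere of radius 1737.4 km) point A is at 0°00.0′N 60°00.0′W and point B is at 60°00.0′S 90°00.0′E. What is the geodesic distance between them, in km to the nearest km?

3507 km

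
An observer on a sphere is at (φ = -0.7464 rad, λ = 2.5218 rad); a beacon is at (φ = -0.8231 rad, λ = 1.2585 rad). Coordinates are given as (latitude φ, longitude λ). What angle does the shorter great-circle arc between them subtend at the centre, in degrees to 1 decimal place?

With latitudes φ₁ = -42.766°, φ₂ = -47.160° and longitude difference Δλ = -72.382°:
cos c = sin φ₁ sin φ₂ + cos φ₁ cos φ₂ cos Δλ = (-0.6790)(-0.7333) + (0.7341)(0.6800)(0.3027) = 0.64897,
so c = arccos(0.64897) = 0.86457 rad.
So the angular separation is 49.5°.

49.5°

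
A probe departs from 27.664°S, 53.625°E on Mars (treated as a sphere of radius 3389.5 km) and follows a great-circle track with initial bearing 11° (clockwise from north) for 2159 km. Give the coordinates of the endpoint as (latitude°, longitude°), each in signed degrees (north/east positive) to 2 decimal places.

Angular distance δ = d/R = 2159/3389.5 = 0.63697 rad; initial bearing θ = 0.1920 rad.
sin φ₂ = sin φ₁ cos δ + cos φ₁ sin δ cos θ = (-0.4643)(0.8039) + (0.8857)(0.5948)(0.9816) = 0.1439, so φ₂ = 8.27°.
Δλ = atan2(sin θ sin δ cos φ₁, cos δ − sin φ₁ sin φ₂) = atan2(0.1005, 0.8707) = 6.585°.
λ₂ = 53.625° + 6.585° = 60.21°.

8.27°, 60.21°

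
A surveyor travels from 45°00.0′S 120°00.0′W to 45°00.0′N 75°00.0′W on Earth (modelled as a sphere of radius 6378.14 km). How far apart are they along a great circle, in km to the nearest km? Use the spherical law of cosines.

10956 km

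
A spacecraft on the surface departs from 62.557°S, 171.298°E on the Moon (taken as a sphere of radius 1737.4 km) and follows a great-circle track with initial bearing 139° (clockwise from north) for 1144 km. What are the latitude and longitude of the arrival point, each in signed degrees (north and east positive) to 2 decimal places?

-66.17°, -92.26°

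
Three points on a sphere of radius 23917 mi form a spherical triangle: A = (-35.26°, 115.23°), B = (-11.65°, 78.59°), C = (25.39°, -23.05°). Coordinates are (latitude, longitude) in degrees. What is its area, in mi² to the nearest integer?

315231047 mi²

Side lengths (central angles): a = 1.8391, b = 2.4950, c = 0.7101 rad; semiperimeter s = 2.5221.
By l'Huilier's theorem, tan(E/4) = √[tan(s/2) tan((s−a)/2) tan((s−b)/2) tan((s−c)/2)], giving spherical excess E = 0.5511 rad.
Area = E·R² = 0.5511 × (23917)² ≈ 315231047 mi².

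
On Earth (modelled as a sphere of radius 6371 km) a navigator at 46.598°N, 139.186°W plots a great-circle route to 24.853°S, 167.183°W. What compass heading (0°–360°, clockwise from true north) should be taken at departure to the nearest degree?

Δλ = -27.997° = -0.4886 rad.
y = sin Δλ · cos φ₂ = (-0.4694)(0.9074) = -0.4260
x = cos φ₁ sin φ₂ − sin φ₁ cos φ₂ cos Δλ = (0.6871)(-0.4203) − (0.7266)(0.9074)(0.8830) = -0.8709
θ = atan2(y, x) = -153.94°; adding 360° gives 206°.

206°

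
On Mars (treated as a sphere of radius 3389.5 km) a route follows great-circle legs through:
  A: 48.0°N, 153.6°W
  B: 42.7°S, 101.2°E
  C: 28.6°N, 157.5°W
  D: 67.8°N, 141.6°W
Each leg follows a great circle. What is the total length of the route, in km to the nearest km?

16944 km

Leg A→B: central angle 2.2561 rad, distance 7647.0 km.
Leg B→C: central angle 2.0388 rad, distance 6910.3 km.
Leg C→D: central angle 0.7040 rad, distance 2386.2 km.
Total: 7647.0 + 6910.3 + 2386.2 ≈ 16944 km.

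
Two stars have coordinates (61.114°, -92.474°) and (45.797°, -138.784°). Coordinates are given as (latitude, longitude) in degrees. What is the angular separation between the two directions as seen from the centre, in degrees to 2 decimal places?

Let φ₁ = 1.0666 rad, φ₂ = 0.7993 rad, and Δλ = -0.8083 rad.
cos c = sin φ₁ sin φ₂ + cos φ₁ cos φ₂ cos Δλ = (0.8756)(0.7169) + (0.4831)(0.6972)(0.6908) = 0.86033,
so c = arccos(0.86033) = 0.53489 rad.
So the angular separation is 30.65°.

30.65°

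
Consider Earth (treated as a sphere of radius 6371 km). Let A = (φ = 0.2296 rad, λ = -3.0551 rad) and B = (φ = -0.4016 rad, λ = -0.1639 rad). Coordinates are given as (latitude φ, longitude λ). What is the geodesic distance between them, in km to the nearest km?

With latitudes φ₁ = 13.155°, φ₂ = -23.010° and longitude difference Δλ = 165.654°:
cos c = sin φ₁ sin φ₂ + cos φ₁ cos φ₂ cos Δλ = (0.2276)(-0.3909) + (0.9738)(0.9204)(-0.9688) = -0.95729,
so c = arccos(-0.95729) = 2.84829 rad.
Distance = R·c = 6371 × 2.8483 ≈ 18146 km.

18146 km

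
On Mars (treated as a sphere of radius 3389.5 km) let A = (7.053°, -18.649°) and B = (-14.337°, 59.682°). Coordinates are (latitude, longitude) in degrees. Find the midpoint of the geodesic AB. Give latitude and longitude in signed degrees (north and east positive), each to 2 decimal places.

-4.69°, 19.96°

The central angle between A and B is δ = 1.4060 rad.
With f = 0.5, the slerp weights are sin((1−f)δ)/sin δ = 0.6554 and sin(fδ)/sin δ = 0.6554.
Weighted sum of the unit vectors: (0.6554)·(0.9403,-0.3174,0.1228) + (0.6554)·(0.4891,0.8364,-0.2476) = (0.9368, 0.3401, -0.0818).
Converting back: φ = atan2(z, √(x²+y²)) = -4.69°, λ = atan2(y, x) = 19.96°.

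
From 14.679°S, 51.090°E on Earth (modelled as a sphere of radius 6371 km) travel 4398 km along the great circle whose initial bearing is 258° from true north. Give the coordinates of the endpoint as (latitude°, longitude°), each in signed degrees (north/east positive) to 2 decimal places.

-18.87°, 9.92°

Angular distance δ = d/R = 4398/6371 = 0.69032 rad; initial bearing θ = 4.5029 rad.
sin φ₂ = sin φ₁ cos δ + cos φ₁ sin δ cos θ = (-0.2534)(0.7710) + (0.9674)(0.6368)(-0.2079) = -0.3235, so φ₂ = -18.87°.
Δλ = atan2(sin θ sin δ cos φ₁, cos δ − sin φ₁ sin φ₂) = atan2(-0.6025, 0.6891) = -41.167°.
λ₂ = 51.090° − 41.167° = 9.92°.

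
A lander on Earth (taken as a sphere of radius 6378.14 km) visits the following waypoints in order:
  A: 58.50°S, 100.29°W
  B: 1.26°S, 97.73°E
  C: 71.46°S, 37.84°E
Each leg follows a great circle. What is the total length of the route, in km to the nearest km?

Leg A→B: central angle 2.0692 rad, distance 13197.5 km.
Leg B→C: central angle 1.3895 rad, distance 8862.3 km.
Total: 13197.5 + 8862.3 ≈ 22060 km.

22060 km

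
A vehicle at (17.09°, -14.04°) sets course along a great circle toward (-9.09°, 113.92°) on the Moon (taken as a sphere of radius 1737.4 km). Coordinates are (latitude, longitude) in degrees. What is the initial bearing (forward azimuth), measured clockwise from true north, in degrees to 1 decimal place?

88.0°

With φ₁ = 0.2983, φ₂ = -0.1587, Δλ = 2.2333 rad, the forward-azimuth formula gives
θ = atan2( sin Δλ cos φ₂ , cos φ₁ sin φ₂ − sin φ₁ cos φ₂ cos Δλ ) = atan2(0.7785, 0.0275) = 87.98°.
So the initial bearing is 88.0°.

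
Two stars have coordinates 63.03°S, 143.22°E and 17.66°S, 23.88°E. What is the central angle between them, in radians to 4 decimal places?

With latitudes φ₁ = -63.030°, φ₂ = -17.660° and longitude difference Δλ = -119.340°:
Haversine: a = sin²(Δφ/2) + cos φ₁ cos φ₂ sin²(Δλ/2) = 0.1487 + (0.4535)(0.9529)(0.7450) = 0.47069.
Central angle c = 2·arcsin(√a) = 1.51214 rad.
So the angular separation is 1.5121 rad.

1.5121 rad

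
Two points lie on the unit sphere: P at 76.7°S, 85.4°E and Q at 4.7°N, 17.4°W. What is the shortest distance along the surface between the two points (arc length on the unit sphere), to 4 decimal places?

With latitudes φ₁ = -76.700°, φ₂ = 4.700° and longitude difference Δλ = -102.800°:
cos c = sin φ₁ sin φ₂ + cos φ₁ cos φ₂ cos Δλ = (-0.9732)(0.0819) + (0.2300)(0.9966)(-0.2215) = -0.13054,
so c = arccos(-0.13054) = 1.70171 rad.
On the unit sphere the arc length equals the central angle: 1.7017.

1.7017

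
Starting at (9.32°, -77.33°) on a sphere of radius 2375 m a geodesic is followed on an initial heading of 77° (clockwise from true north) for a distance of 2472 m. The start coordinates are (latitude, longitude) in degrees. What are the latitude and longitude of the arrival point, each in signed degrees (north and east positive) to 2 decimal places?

Angular distance δ = d/R = 2472/2375 = 1.04084 rad; initial bearing θ = 1.3439 rad.
sin φ₂ = sin φ₁ cos δ + cos φ₁ sin δ cos θ = (0.1619)(0.5055) + (0.9868)(0.8628)(0.2250) = 0.2734, so φ₂ = 15.87°.
Δλ = atan2(sin θ sin δ cos φ₁, cos δ − sin φ₁ sin φ₂) = atan2(0.8296, 0.4612) = 60.929°.
λ₂ = -77.330° + 60.929° = -16.40°.

15.87°, -16.40°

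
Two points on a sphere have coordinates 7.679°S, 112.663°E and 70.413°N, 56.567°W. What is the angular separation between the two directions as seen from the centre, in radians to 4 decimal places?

In radians: φ₁ = -0.1340, φ₂ = 1.2289, Δλ = -169.230° = -2.9536 rad.
cos c = sin φ₁ sin φ₂ + cos φ₁ cos φ₂ cos Δλ = (-0.1336)(0.9421) + (0.9910)(0.3352)(-0.9824) = -0.45227,
so c = arccos(-0.45227) = 2.04011 rad.
So the angular separation is 2.0401 rad.

2.0401 rad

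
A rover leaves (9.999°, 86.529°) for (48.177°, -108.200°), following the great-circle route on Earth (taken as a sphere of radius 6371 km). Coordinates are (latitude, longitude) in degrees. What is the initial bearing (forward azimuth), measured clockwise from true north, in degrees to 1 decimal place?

11.3°

Δλ = 165.271° = 2.8845 rad.
y = sin Δλ · cos φ₂ = (0.2542)(0.6668) = 0.1695
x = cos φ₁ sin φ₂ − sin φ₁ cos φ₂ cos Δλ = (0.9848)(0.7452) − (0.1736)(0.6668)(-0.9671) = 0.8459
θ = atan2(y, x) = 11.33°, so the bearing is 11.3°.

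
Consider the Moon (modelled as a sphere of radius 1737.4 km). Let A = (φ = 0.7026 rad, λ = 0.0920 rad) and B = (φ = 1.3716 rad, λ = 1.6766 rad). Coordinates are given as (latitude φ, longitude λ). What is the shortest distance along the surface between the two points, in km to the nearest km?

Let φ₁ = 0.7026 rad, φ₂ = 1.3716 rad, and Δλ = 1.5846 rad.
cos c = sin φ₁ sin φ₂ + cos φ₁ cos φ₂ cos Δλ = (0.6462)(0.9802) + (0.7632)(0.1979)(-0.0138) = 0.63134,
so c = arccos(0.63134) = 0.88751 rad.
Distance = R·c = 1737.4 × 0.8875 ≈ 1542 km.

1542 km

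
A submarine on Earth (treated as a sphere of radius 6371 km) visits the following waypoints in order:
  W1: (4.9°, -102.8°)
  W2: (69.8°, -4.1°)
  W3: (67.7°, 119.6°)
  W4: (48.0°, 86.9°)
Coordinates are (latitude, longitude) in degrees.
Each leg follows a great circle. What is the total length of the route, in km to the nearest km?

16830 km

Leg W1→W2: central angle 1.5427 rad, distance 9828.3 km.
Leg W2→W3: central angle 0.6508 rad, distance 4146.2 km.
Leg W3→W4: central angle 0.4482 rad, distance 2855.5 km.
Total: 9828.3 + 4146.2 + 2855.5 ≈ 16830 km.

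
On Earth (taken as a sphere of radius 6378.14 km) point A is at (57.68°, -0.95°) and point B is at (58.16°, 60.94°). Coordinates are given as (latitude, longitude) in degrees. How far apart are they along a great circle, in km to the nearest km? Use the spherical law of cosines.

3529 km

In radians: φ₁ = 1.0067, φ₂ = 1.0151, Δλ = 61.890° = 1.0802 rad.
cos c = sin φ₁ sin φ₂ + cos φ₁ cos φ₂ cos Δλ = (0.8451)(0.8495) + (0.5346)(0.5275)(0.4712) = 0.85081,
so c = arccos(0.85081) = 0.55328 rad.
Distance = R·c = 6378.14 × 0.5533 ≈ 3529 km.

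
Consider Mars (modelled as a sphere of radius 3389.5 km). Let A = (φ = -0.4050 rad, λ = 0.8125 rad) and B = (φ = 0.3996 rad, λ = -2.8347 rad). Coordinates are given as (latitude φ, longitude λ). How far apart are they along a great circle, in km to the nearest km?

9074 km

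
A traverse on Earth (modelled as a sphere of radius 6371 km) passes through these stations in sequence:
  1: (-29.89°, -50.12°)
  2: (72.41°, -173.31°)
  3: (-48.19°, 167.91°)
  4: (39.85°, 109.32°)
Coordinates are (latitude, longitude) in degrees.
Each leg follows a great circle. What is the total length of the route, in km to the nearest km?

Leg 1→2: central angle 2.2376 rad, distance 14255.6 km.
Leg 2→3: central angle 2.1174 rad, distance 13489.8 km.
Leg 3→4: central angle 1.7833 rad, distance 11361.2 km.
Total: 14255.6 + 13489.8 + 11361.2 ≈ 39107 km.

39107 km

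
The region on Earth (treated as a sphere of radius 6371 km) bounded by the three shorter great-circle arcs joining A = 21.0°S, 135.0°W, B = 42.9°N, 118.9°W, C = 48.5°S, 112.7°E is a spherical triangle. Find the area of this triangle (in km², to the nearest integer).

Side lengths (central angles): a = 2.5172, b = 1.5371, c = 1.1449 rad; semiperimeter s = 2.5996.
By l'Huilier's theorem, tan(E/4) = √[tan(s/2) tan((s−a)/2) tan((s−b)/2) tan((s−c)/2)], giving spherical excess E = 1.0869 rad.
Area = E·R² = 1.0869 × (6371)² ≈ 44116460 km².

44116460 km²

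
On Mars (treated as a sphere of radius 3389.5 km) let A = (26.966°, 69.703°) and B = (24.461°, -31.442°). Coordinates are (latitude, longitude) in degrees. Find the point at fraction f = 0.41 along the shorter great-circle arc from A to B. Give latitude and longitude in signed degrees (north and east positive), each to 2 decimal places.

The central angle between A and B is δ = 1.5398 rad.
With f = 0.41, the slerp weights are sin((1−f)δ)/sin δ = 0.7890 and sin(fδ)/sin δ = 0.5905.
Weighted sum of the unit vectors: (0.7890)·(0.3092,0.8359,0.4535) + (0.5905)·(0.7766,-0.4748,0.4141) = (0.7025, 0.3791, 0.6023).
Converting back: φ = atan2(z, √(x²+y²)) = 37.03°, λ = atan2(y, x) = 28.36°.

37.03°, 28.36°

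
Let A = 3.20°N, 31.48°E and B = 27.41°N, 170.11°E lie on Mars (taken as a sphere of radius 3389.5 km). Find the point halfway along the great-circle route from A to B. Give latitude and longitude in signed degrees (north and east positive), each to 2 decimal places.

Central angle δ = 2.2646 rad. Interpolating on the sphere with fraction f = 0.5:
P = [sin((1−f)δ)·A + sin(fδ)·B] / sin δ = 1.1776·A + 1.1776·B in Cartesian coordinates,
giving P = (-0.0271, 0.7936, 0.6079), i.e. latitude 37.44°, longitude 91.96°.

37.44°, 91.96°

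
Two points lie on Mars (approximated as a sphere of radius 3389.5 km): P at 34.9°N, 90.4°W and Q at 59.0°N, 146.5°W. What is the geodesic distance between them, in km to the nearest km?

2570 km

With latitudes φ₁ = 34.900°, φ₂ = 59.000° and longitude difference Δλ = -56.100°:
Haversine: a = sin²(Δφ/2) + cos φ₁ cos φ₂ sin²(Δλ/2) = 0.0436 + (0.8202)(0.5150)(0.2211) = 0.13699.
Central angle c = 2·arcsin(√a) = 0.75828 rad.
Distance = R·c = 3389.5 × 0.7583 ≈ 2570 km.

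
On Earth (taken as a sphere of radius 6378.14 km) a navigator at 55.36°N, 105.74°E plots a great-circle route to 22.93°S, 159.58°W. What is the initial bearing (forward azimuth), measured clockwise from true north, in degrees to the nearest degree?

With φ₁ = 0.9662, φ₂ = -0.4002, Δλ = 1.6525 rad, the forward-azimuth formula gives
θ = atan2( sin Δλ cos φ₂ , cos φ₁ sin φ₂ − sin φ₁ cos φ₂ cos Δλ ) = atan2(0.9179, -0.1596) = 99.87°.
So the initial bearing is 100°.

100°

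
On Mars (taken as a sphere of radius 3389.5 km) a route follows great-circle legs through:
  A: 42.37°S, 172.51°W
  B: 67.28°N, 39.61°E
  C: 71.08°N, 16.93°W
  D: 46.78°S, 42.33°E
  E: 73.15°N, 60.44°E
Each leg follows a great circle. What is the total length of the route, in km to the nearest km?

Leg A→B: central angle 2.6126 rad, distance 8855.3 km.
Leg B→C: central angle 0.3434 rad, distance 1163.9 km.
Leg C→D: central angle 2.1845 rad, distance 7404.2 km.
Leg D→E: central angle 2.1046 rad, distance 7133.4 km.
Total: 8855.3 + 1163.9 + 7404.2 + 7133.4 ≈ 24557 km.

24557 km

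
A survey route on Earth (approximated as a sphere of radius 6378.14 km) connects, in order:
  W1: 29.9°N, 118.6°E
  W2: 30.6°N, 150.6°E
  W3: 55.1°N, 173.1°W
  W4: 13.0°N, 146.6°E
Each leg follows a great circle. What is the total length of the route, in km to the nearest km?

12854 km

Leg W1→W2: central angle 0.4810 rad, distance 3067.7 km.
Leg W2→W3: central angle 0.6191 rad, distance 3948.9 km.
Leg W3→W4: central angle 0.9152 rad, distance 5837.0 km.
Total: 3067.7 + 3948.9 + 5837.0 ≈ 12854 km.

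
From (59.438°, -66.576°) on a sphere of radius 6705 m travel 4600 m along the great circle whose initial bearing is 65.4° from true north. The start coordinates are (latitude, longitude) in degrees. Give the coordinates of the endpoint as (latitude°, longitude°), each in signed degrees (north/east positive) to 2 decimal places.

53.16°, 7.31°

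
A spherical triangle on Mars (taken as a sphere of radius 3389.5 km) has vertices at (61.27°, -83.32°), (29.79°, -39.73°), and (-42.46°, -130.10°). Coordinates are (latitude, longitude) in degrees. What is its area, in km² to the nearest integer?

12380577 km²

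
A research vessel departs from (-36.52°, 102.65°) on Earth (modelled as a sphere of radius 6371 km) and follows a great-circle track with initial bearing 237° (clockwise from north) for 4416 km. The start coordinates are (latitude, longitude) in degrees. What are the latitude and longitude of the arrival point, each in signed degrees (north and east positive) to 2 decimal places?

Angular distance δ = d/R = 4416/6371 = 0.69314 rad; initial bearing θ = 4.1364 rad.
sin φ₂ = sin φ₁ cos δ + cos φ₁ sin δ cos θ = (-0.5951)(0.7692) + (0.8036)(0.6390)(-0.5446) = -0.7374, so φ₂ = -47.51°.
Δλ = atan2(sin θ sin δ cos φ₁, cos δ − sin φ₁ sin φ₂) = atan2(-0.4307, 0.3304) = -52.506°.
λ₂ = 102.650° − 52.506° = 50.14°.

-47.51°, 50.14°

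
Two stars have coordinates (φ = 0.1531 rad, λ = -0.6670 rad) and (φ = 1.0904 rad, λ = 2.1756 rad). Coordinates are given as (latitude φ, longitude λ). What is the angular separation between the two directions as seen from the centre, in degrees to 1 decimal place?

With latitudes φ₁ = 8.772°, φ₂ = 62.475° and longitude difference Δλ = 162.869°:
Haversine: a = sin²(Δφ/2) + cos φ₁ cos φ₂ sin²(Δλ/2) = 0.2040 + (0.9883)(0.4621)(0.9778) = 0.65061.
Central angle c = 2·arcsin(√a) = 1.87677 rad.
So the angular separation is 107.5°.

107.5°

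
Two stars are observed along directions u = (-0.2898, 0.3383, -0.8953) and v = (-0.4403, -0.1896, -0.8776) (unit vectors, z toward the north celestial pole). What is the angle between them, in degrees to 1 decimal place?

u·v = 0.8492; |u| = 1.0000, |v| = 1.0000.
cos θ = (u·v)/(|u||v|) = 0.8492, so θ = 31.9°.

31.9°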